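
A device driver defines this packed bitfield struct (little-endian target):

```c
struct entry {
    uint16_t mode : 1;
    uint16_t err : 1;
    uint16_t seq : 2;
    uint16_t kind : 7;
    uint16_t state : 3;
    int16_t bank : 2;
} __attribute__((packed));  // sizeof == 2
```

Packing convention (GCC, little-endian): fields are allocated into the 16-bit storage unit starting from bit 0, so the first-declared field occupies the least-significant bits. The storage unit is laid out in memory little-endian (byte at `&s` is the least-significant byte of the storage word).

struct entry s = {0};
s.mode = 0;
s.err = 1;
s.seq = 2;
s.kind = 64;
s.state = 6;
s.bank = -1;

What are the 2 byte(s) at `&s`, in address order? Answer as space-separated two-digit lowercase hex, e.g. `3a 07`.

mode (1b) val=0 bits=0x0 at bit 0: 0x0000
err (1b) val=1 bits=0x1 at bit 1: 0x0002
seq (2b) val=2 bits=0x2 at bit 2: 0x000a
kind (7b) val=64 bits=0x40 at bit 4: 0x040a
state (3b) val=6 bits=0x6 at bit 11: 0x340a
bank (2b) val=-1 bits=0x3 at bit 14: 0xf40a
word = 0xf40a → little-endian bytes:
  [0]=0x0a  [1]=0xf4

0a f4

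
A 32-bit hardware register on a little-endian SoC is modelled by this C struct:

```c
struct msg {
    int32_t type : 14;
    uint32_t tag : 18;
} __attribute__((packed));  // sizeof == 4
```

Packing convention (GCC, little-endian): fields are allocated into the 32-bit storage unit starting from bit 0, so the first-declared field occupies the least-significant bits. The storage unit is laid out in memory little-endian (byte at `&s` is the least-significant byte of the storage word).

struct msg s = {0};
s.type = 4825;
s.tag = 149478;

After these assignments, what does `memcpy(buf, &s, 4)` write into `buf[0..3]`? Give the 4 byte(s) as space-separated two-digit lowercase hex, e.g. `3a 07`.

type:14 = 4825 → 0x12d9 << 0 → word 0x000012d9
tag:18 = 149478 → 0x247e6 << 14 → word 0x91f992d9
word = 0x91f992d9 → little-endian bytes:
  [0]=0xd9  [1]=0x92  [2]=0xf9  [3]=0x91

d9 92 f9 91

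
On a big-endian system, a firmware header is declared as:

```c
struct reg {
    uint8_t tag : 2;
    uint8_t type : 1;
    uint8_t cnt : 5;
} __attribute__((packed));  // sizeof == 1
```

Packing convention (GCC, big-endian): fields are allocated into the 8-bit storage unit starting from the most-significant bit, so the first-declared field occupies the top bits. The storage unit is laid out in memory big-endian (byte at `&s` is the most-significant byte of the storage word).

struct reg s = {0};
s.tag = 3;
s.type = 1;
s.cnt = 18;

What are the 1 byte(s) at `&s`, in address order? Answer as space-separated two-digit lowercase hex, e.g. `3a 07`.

[6+:2] tag=3 & 0x3 = 0x3; word=0xc0
[5+:1] type=1 & 0x1 = 0x1; word=0xe0
[0+:5] cnt=18 & 0x1f = 0x12; word=0xf2
word = 0xf2 → big-endian bytes:
  [0]=0xf2

f2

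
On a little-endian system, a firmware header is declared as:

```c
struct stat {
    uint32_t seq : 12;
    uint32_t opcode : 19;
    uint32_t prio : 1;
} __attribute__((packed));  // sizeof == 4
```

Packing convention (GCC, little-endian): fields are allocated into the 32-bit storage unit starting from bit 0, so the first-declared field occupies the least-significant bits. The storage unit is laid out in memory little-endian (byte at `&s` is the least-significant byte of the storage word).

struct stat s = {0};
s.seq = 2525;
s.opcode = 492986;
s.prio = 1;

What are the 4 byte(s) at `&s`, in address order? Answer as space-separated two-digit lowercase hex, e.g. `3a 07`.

[0+:12] seq=2525 & 0xfff = 0x9dd; word=0x000009dd
[12+:19] opcode=492986 & 0x7ffff = 0x785ba; word=0x785ba9dd
[31+:1] prio=1 & 0x1 = 0x1; word=0xf85ba9dd
word = 0xf85ba9dd → little-endian bytes:
  [0]=0xdd  [1]=0xa9  [2]=0x5b  [3]=0xf8

dd a9 5b f8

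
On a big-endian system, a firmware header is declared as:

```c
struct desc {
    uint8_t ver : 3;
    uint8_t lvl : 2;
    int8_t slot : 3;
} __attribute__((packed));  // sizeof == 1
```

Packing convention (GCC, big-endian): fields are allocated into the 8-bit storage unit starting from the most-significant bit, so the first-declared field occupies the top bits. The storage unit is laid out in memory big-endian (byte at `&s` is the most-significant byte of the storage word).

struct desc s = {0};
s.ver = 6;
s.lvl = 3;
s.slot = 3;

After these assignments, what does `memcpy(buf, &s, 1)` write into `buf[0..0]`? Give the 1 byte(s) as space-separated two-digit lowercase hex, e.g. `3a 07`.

ver:3 = 6 → 0x6 << 5 → word 0xc0
lvl:2 = 3 → 0x3 << 3 → word 0xd8
slot:3 = 3 → 0x3 << 0 → word 0xdb
word = 0xdb → big-endian bytes:
  [0]=0xdb

db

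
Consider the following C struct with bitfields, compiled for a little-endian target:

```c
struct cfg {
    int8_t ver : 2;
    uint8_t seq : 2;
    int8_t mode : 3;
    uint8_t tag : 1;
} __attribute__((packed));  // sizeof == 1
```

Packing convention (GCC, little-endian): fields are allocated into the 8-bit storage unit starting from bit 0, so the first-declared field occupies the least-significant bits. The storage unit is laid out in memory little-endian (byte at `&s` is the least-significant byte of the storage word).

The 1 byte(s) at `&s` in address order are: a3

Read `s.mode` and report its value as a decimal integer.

2

[0]=0xa3 (little-endian) → word 0xa3
ver:2 @ bit 0 → (0xa3>>0)&0x3 = 0x3
seq:2 @ bit 2 → (0xa3>>2)&0x3 = 0x0
mode:3 @ bit 4 → (0xa3>>4)&0x7 = 0x2  ←
tag:1 @ bit 7 → (0xa3>>7)&0x1 = 0x1
mode signed 3b, MSB=0: value = 2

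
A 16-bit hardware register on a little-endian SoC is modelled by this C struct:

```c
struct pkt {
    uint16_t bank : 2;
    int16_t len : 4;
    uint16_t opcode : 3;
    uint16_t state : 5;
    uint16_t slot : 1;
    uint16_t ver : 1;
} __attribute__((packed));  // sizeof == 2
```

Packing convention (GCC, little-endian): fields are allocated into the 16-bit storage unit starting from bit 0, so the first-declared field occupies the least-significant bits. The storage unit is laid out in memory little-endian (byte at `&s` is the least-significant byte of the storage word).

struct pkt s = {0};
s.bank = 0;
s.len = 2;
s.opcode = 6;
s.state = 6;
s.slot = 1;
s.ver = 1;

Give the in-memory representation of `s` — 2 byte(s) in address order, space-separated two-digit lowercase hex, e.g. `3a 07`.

bank:2 = 0 → 0x0 << 0 → word 0x0000
len:4 = 2 → 0x2 << 2 → word 0x0008
opcode:3 = 6 → 0x6 << 6 → word 0x0188
state:5 = 6 → 0x6 << 9 → word 0x0d88
slot:1 = 1 → 0x1 << 14 → word 0x4d88
ver:1 = 1 → 0x1 << 15 → word 0xcd88
word = 0xcd88 → little-endian bytes:
  [0]=0x88  [1]=0xcd

88 cd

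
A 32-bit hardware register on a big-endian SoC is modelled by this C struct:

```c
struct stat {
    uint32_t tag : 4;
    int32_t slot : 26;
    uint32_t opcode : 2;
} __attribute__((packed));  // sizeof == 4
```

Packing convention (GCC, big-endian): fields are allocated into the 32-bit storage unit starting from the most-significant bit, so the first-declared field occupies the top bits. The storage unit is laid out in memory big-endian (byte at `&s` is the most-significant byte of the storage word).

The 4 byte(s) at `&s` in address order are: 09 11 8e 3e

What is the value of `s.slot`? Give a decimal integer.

-29072497

[0]=0x09 [1]=0x11 [2]=0x8e [3]=0x3e (big-endian) → word 0x09118e3e
tag:4 @ bit 28 → (0x09118e3e>>28)&0xf = 0x0
slot:26 @ bit 2 → (0x09118e3e>>2)&0x3ffffff = 0x244638f  ←
opcode:2 @ bit 0 → (0x09118e3e>>0)&0x3 = 0x2
slot signed 26b, MSB=1: 38036367 - 67108864 = -29072497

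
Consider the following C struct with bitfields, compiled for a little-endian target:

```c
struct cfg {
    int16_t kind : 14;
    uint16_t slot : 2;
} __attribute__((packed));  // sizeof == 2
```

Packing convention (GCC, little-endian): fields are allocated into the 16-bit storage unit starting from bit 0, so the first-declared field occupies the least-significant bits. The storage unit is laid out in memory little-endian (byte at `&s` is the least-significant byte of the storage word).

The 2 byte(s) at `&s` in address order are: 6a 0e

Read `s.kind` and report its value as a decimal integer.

[0]=0x6a [1]=0x0e (little-endian) → word 0x0e6a
kind [0+:14] = (word>>0) & 0x3fff = 3690  ←
slot [14+:2] = (word>>14) & 0x3 = 0
kind signed 14b, MSB=0: value = 3690

3690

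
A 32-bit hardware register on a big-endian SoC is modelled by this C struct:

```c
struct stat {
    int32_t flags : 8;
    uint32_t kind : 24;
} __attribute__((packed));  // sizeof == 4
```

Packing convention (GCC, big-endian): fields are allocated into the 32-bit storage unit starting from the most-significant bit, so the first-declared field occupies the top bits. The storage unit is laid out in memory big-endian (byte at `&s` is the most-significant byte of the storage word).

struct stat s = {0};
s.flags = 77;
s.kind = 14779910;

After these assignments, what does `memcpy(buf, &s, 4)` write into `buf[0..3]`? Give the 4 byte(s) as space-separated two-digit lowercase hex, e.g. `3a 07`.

flags (8b) val=77 bits=0x4d at bit 24: 0x4d000000
kind (24b) val=14779910 bits=0xe18606 at bit 0: 0x4de18606
word = 0x4de18606 → big-endian bytes:
  [0]=0x4d  [1]=0xe1  [2]=0x86  [3]=0x06

4d e1 86 06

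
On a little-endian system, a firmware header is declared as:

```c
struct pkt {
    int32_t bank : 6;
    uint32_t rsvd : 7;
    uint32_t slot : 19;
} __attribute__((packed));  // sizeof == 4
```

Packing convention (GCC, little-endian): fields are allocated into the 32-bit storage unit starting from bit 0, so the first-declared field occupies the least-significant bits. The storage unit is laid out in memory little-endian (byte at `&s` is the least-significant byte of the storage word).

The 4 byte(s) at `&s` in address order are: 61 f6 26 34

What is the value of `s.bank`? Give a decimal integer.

-31

[0]=0x61 [1]=0xf6 [2]=0x26 [3]=0x34 (little-endian) → word 0x3426f661
bank:6 @ bit 0 → (0x3426f661>>0)&0x3f = 0x21  ←
rsvd:7 @ bit 6 → (0x3426f661>>6)&0x7f = 0x59
slot:19 @ bit 13 → (0x3426f661>>13)&0x7ffff = 0x1a137
bank signed 6b, MSB=1: 33 - 64 = -31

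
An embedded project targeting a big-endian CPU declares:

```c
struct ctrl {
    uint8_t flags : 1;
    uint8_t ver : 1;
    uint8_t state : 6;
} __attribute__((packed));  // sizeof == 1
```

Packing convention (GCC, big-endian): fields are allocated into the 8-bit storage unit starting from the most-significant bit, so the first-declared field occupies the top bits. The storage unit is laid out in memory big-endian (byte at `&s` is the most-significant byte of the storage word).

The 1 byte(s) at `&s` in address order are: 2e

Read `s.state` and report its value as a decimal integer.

[0]=0x2e (big-endian) → word 0x2e
flags [7+:1] = (word>>7) & 0x1 = 0
ver [6+:1] = (word>>6) & 0x1 = 0
state [0+:6] = (word>>0) & 0x3f = 46  ←

46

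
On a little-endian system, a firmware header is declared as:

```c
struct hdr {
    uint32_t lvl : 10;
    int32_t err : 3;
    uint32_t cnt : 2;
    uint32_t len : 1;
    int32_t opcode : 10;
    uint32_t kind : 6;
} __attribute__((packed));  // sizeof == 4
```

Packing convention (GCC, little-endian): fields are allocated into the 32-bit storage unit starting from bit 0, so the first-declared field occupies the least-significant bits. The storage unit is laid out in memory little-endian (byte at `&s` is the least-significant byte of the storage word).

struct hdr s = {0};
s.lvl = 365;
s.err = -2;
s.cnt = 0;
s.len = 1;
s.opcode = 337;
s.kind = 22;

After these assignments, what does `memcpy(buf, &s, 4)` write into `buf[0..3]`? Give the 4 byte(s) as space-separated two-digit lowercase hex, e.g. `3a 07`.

6d 99 51 59

lvl:10 = 365 → 0x16d << 0 → word 0x0000016d
err:3 = -2 → 0x6 << 10 → word 0x0000196d
cnt:2 = 0 → 0x0 << 13 → word 0x0000196d
len:1 = 1 → 0x1 << 15 → word 0x0000996d
opcode:10 = 337 → 0x151 << 16 → word 0x0151996d
kind:6 = 22 → 0x16 << 26 → word 0x5951996d
word = 0x5951996d → little-endian bytes:
  [0]=0x6d  [1]=0x99  [2]=0x51  [3]=0x59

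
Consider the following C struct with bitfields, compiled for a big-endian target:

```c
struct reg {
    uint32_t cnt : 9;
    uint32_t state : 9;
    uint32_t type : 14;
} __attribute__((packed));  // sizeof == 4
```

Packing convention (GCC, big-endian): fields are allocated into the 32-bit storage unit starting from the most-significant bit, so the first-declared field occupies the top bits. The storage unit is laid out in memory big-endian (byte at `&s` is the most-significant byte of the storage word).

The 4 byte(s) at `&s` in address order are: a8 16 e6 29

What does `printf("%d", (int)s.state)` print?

91

[0]=0xa8 [1]=0x16 [2]=0xe6 [3]=0x29 (big-endian) → word 0xa816e629
cnt [23+:9] = (word>>23) & 0x1ff = 336
state [14+:9] = (word>>14) & 0x1ff = 91  ←
type [0+:14] = (word>>0) & 0x3fff = 9769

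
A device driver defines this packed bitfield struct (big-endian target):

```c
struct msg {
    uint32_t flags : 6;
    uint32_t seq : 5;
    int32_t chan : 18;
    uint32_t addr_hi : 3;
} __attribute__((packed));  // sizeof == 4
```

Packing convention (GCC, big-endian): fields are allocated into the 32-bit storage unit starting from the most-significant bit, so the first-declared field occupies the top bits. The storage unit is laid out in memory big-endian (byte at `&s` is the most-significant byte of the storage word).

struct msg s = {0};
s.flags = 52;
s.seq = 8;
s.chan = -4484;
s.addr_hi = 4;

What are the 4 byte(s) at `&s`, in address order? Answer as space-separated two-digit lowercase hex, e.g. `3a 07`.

[26+:6] flags=52 & 0x3f = 0x34; word=0xd0000000
[21+:5] seq=8 & 0x1f = 0x8; word=0xd1000000
[3+:18] chan=-4484 & 0x3ffff = 0x3ee7c; word=0xd11f73e0
[0+:3] addr_hi=4 & 0x7 = 0x4; word=0xd11f73e4
word = 0xd11f73e4 → big-endian bytes:
  [0]=0xd1  [1]=0x1f  [2]=0x73  [3]=0xe4

d1 1f 73 e4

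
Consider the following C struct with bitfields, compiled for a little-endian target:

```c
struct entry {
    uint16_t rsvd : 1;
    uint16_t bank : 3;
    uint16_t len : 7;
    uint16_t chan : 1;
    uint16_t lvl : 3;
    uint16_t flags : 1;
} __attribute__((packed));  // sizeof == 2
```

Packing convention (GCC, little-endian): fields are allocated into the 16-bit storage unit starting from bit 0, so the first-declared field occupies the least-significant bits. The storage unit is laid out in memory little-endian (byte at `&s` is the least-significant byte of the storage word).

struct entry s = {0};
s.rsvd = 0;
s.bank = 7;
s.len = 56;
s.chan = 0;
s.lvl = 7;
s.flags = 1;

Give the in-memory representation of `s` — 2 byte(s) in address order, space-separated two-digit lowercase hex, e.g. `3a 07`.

8e f3

rsvd (1b) val=0 bits=0x0 at bit 0: 0x0000
bank (3b) val=7 bits=0x7 at bit 1: 0x000e
len (7b) val=56 bits=0x38 at bit 4: 0x038e
chan (1b) val=0 bits=0x0 at bit 11: 0x038e
lvl (3b) val=7 bits=0x7 at bit 12: 0x738e
flags (1b) val=1 bits=0x1 at bit 15: 0xf38e
word = 0xf38e → little-endian bytes:
  [0]=0x8e  [1]=0xf3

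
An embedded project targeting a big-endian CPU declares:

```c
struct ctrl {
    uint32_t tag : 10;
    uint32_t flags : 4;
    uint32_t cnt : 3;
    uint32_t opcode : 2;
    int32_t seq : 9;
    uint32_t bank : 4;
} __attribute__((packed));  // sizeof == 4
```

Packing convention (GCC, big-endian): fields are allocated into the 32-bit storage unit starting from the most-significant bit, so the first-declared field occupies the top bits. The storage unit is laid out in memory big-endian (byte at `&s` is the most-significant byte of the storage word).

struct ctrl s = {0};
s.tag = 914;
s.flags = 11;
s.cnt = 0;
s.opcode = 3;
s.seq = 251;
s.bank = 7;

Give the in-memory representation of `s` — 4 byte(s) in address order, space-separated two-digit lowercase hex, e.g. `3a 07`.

tag:10 = 914 → 0x392 << 22 → word 0xe4800000
flags:4 = 11 → 0xb << 18 → word 0xe4ac0000
cnt:3 = 0 → 0x0 << 15 → word 0xe4ac0000
opcode:2 = 3 → 0x3 << 13 → word 0xe4ac6000
seq:9 = 251 → 0xfb << 4 → word 0xe4ac6fb0
bank:4 = 7 → 0x7 << 0 → word 0xe4ac6fb7
word = 0xe4ac6fb7 → big-endian bytes:
  [0]=0xe4  [1]=0xac  [2]=0x6f  [3]=0xb7

e4 ac 6f b7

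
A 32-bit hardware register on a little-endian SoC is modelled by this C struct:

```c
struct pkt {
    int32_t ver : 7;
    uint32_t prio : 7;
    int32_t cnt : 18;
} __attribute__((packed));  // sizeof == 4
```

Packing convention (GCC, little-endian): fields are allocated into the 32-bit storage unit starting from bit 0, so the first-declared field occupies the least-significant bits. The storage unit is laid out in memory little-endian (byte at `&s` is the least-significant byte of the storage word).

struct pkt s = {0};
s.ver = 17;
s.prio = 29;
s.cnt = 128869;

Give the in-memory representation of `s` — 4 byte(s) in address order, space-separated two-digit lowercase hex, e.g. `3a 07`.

ver (7b) val=17 bits=0x11 at bit 0: 0x00000011
prio (7b) val=29 bits=0x1d at bit 7: 0x00000e91
cnt (18b) val=128869 bits=0x1f765 at bit 14: 0x7dd94e91
word = 0x7dd94e91 → little-endian bytes:
  [0]=0x91  [1]=0x4e  [2]=0xd9  [3]=0x7d

91 4e d9 7d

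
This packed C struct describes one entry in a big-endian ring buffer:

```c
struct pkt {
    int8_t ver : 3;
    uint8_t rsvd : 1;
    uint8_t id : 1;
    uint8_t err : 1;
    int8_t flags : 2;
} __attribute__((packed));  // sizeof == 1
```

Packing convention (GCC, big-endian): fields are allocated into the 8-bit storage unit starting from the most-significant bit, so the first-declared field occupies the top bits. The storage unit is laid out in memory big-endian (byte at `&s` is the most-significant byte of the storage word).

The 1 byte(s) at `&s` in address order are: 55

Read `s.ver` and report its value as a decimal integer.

2

[0]=0x55 (big-endian) → word 0x55
ver [5+:3] = (word>>5) & 0x7 = 2  ←
rsvd [4+:1] = (word>>4) & 0x1 = 1
id [3+:1] = (word>>3) & 0x1 = 0
err [2+:1] = (word>>2) & 0x1 = 1
flags [0+:2] = (word>>0) & 0x3 = 1
ver signed 3b, MSB=0: value = 2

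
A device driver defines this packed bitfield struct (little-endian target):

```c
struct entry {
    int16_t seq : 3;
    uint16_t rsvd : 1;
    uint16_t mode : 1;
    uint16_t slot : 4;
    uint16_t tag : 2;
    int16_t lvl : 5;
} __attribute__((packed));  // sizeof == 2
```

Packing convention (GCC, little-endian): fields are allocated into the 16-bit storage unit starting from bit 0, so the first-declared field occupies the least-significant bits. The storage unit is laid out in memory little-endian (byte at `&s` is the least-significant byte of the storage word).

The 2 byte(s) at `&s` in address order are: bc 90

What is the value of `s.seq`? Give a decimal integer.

[0]=0xbc [1]=0x90 (little-endian) → word 0x90bc
seq:3 @ bit 0 → (0x90bc>>0)&0x7 = 0x4  ←
rsvd:1 @ bit 3 → (0x90bc>>3)&0x1 = 0x1
mode:1 @ bit 4 → (0x90bc>>4)&0x1 = 0x1
slot:4 @ bit 5 → (0x90bc>>5)&0xf = 0x5
tag:2 @ bit 9 → (0x90bc>>9)&0x3 = 0x0
lvl:5 @ bit 11 → (0x90bc>>11)&0x1f = 0x12
seq signed 3b, MSB=1: 4 - 8 = -4

-4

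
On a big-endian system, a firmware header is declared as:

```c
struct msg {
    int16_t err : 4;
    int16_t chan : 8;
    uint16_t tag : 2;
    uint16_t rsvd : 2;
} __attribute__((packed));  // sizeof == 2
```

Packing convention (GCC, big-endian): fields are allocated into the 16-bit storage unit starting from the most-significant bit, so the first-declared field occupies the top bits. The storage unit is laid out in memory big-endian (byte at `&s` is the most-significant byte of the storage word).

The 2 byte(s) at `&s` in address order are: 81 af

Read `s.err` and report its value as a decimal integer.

[0]=0x81 [1]=0xaf (big-endian) → word 0x81af
err [12+:4] = (word>>12) & 0xf = 8  ←
chan [4+:8] = (word>>4) & 0xff = 26
tag [2+:2] = (word>>2) & 0x3 = 3
rsvd [0+:2] = (word>>0) & 0x3 = 3
err signed 4b, MSB=1: 8 - 16 = -8

-8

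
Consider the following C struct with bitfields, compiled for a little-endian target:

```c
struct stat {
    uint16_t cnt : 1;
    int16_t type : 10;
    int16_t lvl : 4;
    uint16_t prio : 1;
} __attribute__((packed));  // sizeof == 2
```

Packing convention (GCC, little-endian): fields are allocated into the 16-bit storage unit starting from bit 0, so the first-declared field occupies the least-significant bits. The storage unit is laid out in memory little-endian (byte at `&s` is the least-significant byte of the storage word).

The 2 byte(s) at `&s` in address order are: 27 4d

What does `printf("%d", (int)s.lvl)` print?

[0]=0x27 [1]=0x4d (little-endian) → word 0x4d27
cnt:1 @ bit 0 → (0x4d27>>0)&0x1 = 0x1
type:10 @ bit 1 → (0x4d27>>1)&0x3ff = 0x293
lvl:4 @ bit 11 → (0x4d27>>11)&0xf = 0x9  ←
prio:1 @ bit 15 → (0x4d27>>15)&0x1 = 0x0
lvl signed 4b, MSB=1: 9 - 16 = -7

-7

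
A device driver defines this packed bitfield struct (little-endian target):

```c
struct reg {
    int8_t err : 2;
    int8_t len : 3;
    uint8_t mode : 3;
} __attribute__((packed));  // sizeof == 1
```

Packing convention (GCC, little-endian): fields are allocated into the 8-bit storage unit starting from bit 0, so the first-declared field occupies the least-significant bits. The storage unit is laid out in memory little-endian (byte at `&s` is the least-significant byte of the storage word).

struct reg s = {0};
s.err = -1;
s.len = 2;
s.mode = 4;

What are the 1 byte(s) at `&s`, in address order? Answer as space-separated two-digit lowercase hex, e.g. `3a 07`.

8b

err (2b) val=-1 bits=0x3 at bit 0: 0x03
len (3b) val=2 bits=0x2 at bit 2: 0x0b
mode (3b) val=4 bits=0x4 at bit 5: 0x8b
word = 0x8b → little-endian bytes:
  [0]=0x8b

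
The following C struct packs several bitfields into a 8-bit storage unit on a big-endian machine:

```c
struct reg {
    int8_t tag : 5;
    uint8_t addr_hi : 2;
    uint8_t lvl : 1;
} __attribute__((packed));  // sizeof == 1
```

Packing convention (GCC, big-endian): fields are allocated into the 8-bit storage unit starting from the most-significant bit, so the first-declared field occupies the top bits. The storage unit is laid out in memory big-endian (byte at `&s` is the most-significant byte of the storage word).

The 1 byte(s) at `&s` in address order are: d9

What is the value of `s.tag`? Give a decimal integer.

[0]=0xd9 (big-endian) → word 0xd9
tag:5 @ bit 3 → (0xd9>>3)&0x1f = 0x1b  ←
addr_hi:2 @ bit 1 → (0xd9>>1)&0x3 = 0x0
lvl:1 @ bit 0 → (0xd9>>0)&0x1 = 0x1
tag signed 5b, MSB=1: 27 - 32 = -5

-5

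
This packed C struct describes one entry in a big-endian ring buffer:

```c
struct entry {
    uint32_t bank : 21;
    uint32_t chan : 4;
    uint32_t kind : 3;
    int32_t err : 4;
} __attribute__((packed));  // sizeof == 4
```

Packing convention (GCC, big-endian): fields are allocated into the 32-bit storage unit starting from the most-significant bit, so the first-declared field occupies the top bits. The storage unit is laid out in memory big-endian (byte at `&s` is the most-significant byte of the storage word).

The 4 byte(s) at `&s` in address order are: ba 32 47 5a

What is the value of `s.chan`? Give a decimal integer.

14

[0]=0xba [1]=0x32 [2]=0x47 [3]=0x5a (big-endian) → word 0xba32475a
bank [11+:21] = (word>>11) & 0x1fffff = 1525320
chan [7+:4] = (word>>7) & 0xf = 14  ←
kind [4+:3] = (word>>4) & 0x7 = 5
err [0+:4] = (word>>0) & 0xf = 10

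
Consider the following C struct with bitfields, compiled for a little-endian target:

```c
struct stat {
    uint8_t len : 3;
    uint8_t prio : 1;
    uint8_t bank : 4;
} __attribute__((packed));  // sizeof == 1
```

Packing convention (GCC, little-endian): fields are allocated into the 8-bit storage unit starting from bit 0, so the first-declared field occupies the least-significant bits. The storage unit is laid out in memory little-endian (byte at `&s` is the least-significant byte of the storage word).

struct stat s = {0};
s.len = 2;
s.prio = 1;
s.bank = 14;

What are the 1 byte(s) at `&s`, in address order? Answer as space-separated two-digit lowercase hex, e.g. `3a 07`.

ea

[0+:3] len=2 & 0x7 = 0x2; word=0x02
[3+:1] prio=1 & 0x1 = 0x1; word=0x0a
[4+:4] bank=14 & 0xf = 0xe; word=0xea
word = 0xea → little-endian bytes:
  [0]=0xea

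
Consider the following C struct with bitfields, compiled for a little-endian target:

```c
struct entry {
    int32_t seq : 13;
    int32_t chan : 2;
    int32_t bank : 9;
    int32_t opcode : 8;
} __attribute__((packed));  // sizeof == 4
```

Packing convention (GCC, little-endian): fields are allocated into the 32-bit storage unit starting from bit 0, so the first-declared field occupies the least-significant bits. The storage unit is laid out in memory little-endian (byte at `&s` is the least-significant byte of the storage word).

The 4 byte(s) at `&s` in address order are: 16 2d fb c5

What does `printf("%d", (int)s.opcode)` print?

-59

[0]=0x16 [1]=0x2d [2]=0xfb [3]=0xc5 (little-endian) → word 0xc5fb2d16
seq:13 @ bit 0 → (0xc5fb2d16>>0)&0x1fff = 0xd16
chan:2 @ bit 13 → (0xc5fb2d16>>13)&0x3 = 0x1
bank:9 @ bit 15 → (0xc5fb2d16>>15)&0x1ff = 0x1f6
opcode:8 @ bit 24 → (0xc5fb2d16>>24)&0xff = 0xc5  ←
opcode signed 8b, MSB=1: 197 - 256 = -59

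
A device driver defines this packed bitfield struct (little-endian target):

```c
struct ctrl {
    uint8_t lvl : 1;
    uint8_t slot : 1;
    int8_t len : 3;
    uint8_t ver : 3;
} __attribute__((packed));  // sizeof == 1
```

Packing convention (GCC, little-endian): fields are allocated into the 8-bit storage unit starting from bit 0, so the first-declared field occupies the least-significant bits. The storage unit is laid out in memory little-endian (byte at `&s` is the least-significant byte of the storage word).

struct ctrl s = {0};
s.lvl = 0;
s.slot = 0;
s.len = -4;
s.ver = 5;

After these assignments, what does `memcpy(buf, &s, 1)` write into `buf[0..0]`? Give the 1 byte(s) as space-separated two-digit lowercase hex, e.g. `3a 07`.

lvl (1b) val=0 bits=0x0 at bit 0: 0x00
slot (1b) val=0 bits=0x0 at bit 1: 0x00
len (3b) val=-4 bits=0x4 at bit 2: 0x10
ver (3b) val=5 bits=0x5 at bit 5: 0xb0
word = 0xb0 → little-endian bytes:
  [0]=0xb0

b0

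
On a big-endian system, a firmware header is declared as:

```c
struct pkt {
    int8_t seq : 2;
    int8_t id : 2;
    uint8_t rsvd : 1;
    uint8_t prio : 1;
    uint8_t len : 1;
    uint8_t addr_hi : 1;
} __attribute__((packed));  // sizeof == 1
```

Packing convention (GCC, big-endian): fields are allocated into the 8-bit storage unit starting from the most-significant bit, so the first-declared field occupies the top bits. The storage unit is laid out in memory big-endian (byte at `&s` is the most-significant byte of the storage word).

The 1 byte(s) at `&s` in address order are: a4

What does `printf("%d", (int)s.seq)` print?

[0]=0xa4 (big-endian) → word 0xa4
seq:2 @ bit 6 → (0xa4>>6)&0x3 = 0x2  ←
id:2 @ bit 4 → (0xa4>>4)&0x3 = 0x2
rsvd:1 @ bit 3 → (0xa4>>3)&0x1 = 0x0
prio:1 @ bit 2 → (0xa4>>2)&0x1 = 0x1
len:1 @ bit 1 → (0xa4>>1)&0x1 = 0x0
addr_hi:1 @ bit 0 → (0xa4>>0)&0x1 = 0x0
seq signed 2b, MSB=1: 2 - 4 = -2

-2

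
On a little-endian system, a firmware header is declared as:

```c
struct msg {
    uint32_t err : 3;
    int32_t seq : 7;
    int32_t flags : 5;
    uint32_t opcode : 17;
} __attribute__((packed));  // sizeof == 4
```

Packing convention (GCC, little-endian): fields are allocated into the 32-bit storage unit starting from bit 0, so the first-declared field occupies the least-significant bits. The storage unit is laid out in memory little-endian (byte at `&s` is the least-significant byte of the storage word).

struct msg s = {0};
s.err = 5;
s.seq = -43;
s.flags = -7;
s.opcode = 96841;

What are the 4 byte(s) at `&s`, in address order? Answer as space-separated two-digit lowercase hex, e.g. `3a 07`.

err (3b) val=5 bits=0x5 at bit 0: 0x00000005
seq (7b) val=-43 bits=0x55 at bit 3: 0x000002ad
flags (5b) val=-7 bits=0x19 at bit 10: 0x000066ad
opcode (17b) val=96841 bits=0x17a49 at bit 15: 0xbd24e6ad
word = 0xbd24e6ad → little-endian bytes:
  [0]=0xad  [1]=0xe6  [2]=0x24  [3]=0xbd

ad e6 24 bd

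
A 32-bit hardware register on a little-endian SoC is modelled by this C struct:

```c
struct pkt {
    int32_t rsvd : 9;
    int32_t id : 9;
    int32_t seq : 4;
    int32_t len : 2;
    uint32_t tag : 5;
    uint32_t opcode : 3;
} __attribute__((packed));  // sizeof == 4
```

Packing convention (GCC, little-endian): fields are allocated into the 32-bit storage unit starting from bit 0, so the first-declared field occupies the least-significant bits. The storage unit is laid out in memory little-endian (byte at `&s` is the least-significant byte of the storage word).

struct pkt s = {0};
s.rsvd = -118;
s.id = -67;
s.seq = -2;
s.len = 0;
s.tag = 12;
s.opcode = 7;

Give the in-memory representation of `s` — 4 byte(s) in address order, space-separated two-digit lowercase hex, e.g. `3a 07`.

rsvd:9 = -118 → 0x18a << 0 → word 0x0000018a
id:9 = -67 → 0x1bd << 9 → word 0x00037b8a
seq:4 = -2 → 0xe << 18 → word 0x003b7b8a
len:2 = 0 → 0x0 << 22 → word 0x003b7b8a
tag:5 = 12 → 0xc << 24 → word 0x0c3b7b8a
opcode:3 = 7 → 0x7 << 29 → word 0xec3b7b8a
word = 0xec3b7b8a → little-endian bytes:
  [0]=0x8a  [1]=0x7b  [2]=0x3b  [3]=0xec

8a 7b 3b ec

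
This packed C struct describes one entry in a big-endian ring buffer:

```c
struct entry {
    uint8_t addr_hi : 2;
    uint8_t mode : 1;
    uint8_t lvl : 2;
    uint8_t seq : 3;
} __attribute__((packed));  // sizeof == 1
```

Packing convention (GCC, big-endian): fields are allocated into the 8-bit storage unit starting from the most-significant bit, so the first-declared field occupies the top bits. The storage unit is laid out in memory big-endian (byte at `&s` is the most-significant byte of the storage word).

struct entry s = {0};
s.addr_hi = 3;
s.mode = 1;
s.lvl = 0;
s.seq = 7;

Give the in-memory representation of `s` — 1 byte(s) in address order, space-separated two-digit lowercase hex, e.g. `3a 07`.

[6+:2] addr_hi=3 & 0x3 = 0x3; word=0xc0
[5+:1] mode=1 & 0x1 = 0x1; word=0xe0
[3+:2] lvl=0 & 0x3 = 0x0; word=0xe0
[0+:3] seq=7 & 0x7 = 0x7; word=0xe7
word = 0xe7 → big-endian bytes:
  [0]=0xe7

e7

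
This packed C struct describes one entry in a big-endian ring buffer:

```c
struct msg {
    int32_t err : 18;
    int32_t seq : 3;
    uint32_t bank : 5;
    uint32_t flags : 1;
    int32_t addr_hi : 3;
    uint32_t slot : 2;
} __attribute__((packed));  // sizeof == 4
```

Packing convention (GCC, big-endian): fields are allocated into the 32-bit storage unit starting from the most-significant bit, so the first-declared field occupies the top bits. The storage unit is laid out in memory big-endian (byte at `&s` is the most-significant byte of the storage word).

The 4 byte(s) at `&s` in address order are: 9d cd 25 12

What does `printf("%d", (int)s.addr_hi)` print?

[0]=0x9d [1]=0xcd [2]=0x25 [3]=0x12 (big-endian) → word 0x9dcd2512
err:18 @ bit 14 → (0x9dcd2512>>14)&0x3ffff = 0x27734
seq:3 @ bit 11 → (0x9dcd2512>>11)&0x7 = 0x4
bank:5 @ bit 6 → (0x9dcd2512>>6)&0x1f = 0x14
flags:1 @ bit 5 → (0x9dcd2512>>5)&0x1 = 0x0
addr_hi:3 @ bit 2 → (0x9dcd2512>>2)&0x7 = 0x4  ←
slot:2 @ bit 0 → (0x9dcd2512>>0)&0x3 = 0x2
addr_hi signed 3b, MSB=1: 4 - 8 = -4

-4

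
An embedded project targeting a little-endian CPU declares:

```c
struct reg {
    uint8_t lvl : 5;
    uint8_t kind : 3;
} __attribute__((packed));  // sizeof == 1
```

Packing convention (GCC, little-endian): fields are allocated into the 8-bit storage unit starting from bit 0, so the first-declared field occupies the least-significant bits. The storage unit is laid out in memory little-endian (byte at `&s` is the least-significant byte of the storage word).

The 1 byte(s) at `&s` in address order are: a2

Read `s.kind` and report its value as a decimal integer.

5

[0]=0xa2 (little-endian) → word 0xa2
lvl:5 @ bit 0 → (0xa2>>0)&0x1f = 0x2
kind:3 @ bit 5 → (0xa2>>5)&0x7 = 0x5  ←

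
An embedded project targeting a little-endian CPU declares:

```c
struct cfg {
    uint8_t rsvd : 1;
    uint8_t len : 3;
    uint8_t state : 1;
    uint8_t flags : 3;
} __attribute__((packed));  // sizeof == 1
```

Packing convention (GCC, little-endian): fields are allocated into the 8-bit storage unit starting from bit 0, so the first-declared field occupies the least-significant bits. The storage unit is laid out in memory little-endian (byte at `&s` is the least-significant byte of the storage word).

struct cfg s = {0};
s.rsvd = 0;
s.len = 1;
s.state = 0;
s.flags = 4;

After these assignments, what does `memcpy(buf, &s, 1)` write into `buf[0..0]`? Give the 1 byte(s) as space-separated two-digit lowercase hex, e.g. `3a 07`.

[0+:1] rsvd=0 & 0x1 = 0x0; word=0x00
[1+:3] len=1 & 0x7 = 0x1; word=0x02
[4+:1] state=0 & 0x1 = 0x0; word=0x02
[5+:3] flags=4 & 0x7 = 0x4; word=0x82
word = 0x82 → little-endian bytes:
  [0]=0x82

82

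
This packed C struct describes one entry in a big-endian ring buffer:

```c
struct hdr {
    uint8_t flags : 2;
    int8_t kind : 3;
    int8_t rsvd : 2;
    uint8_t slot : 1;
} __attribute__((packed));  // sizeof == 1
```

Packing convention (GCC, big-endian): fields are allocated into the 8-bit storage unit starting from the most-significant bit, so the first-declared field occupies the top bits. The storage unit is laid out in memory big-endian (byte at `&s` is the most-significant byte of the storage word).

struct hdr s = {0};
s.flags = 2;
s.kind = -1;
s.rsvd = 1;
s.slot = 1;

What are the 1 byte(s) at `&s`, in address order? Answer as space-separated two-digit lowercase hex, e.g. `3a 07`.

bb

flags:2 = 2 → 0x2 << 6 → word 0x80
kind:3 = -1 → 0x7 << 3 → word 0xb8
rsvd:2 = 1 → 0x1 << 1 → word 0xba
slot:1 = 1 → 0x1 << 0 → word 0xbb
word = 0xbb → big-endian bytes:
  [0]=0xbb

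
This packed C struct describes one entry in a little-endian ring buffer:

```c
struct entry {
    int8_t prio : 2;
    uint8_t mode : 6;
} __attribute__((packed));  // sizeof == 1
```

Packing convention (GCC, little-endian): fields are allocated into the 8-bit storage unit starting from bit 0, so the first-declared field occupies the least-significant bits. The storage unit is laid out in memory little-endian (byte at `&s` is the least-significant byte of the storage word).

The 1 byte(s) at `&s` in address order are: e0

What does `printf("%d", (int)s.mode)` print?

56

[0]=0xe0 (little-endian) → word 0xe0
prio:2 @ bit 0 → (0xe0>>0)&0x3 = 0x0
mode:6 @ bit 2 → (0xe0>>2)&0x3f = 0x38  ←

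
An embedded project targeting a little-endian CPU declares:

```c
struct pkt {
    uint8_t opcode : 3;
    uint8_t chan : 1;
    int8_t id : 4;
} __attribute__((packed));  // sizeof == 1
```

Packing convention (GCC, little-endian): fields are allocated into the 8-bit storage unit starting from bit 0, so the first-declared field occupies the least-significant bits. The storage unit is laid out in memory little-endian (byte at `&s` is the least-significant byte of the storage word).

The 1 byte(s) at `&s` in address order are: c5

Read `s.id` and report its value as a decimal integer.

[0]=0xc5 (little-endian) → word 0xc5
opcode [0+:3] = (word>>0) & 0x7 = 5
chan [3+:1] = (word>>3) & 0x1 = 0
id [4+:4] = (word>>4) & 0xf = 12  ←
id signed 4b, MSB=1: 12 - 16 = -4

-4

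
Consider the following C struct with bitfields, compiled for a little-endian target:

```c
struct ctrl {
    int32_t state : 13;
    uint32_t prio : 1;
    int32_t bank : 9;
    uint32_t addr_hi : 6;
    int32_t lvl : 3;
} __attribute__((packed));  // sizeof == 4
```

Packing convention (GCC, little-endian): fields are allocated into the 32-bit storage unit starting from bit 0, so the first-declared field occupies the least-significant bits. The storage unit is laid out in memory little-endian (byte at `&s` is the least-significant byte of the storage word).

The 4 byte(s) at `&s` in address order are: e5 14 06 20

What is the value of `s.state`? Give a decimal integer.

-2843

[0]=0xe5 [1]=0x14 [2]=0x06 [3]=0x20 (little-endian) → word 0x200614e5
state:13 @ bit 0 → (0x200614e5>>0)&0x1fff = 0x14e5  ←
prio:1 @ bit 13 → (0x200614e5>>13)&0x1 = 0x0
bank:9 @ bit 14 → (0x200614e5>>14)&0x1ff = 0x18
addr_hi:6 @ bit 23 → (0x200614e5>>23)&0x3f = 0x0
lvl:3 @ bit 29 → (0x200614e5>>29)&0x7 = 0x1
state signed 13b, MSB=1: 5349 - 8192 = -2843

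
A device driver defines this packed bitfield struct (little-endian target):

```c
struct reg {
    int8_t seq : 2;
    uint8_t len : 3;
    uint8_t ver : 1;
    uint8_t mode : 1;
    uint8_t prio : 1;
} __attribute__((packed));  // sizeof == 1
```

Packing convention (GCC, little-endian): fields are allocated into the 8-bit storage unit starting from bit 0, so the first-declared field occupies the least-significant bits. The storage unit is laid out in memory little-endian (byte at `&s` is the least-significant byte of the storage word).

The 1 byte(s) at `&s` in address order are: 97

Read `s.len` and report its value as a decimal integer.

[0]=0x97 (little-endian) → word 0x97
seq [0+:2] = (word>>0) & 0x3 = 3
len [2+:3] = (word>>2) & 0x7 = 5  ←
ver [5+:1] = (word>>5) & 0x1 = 0
mode [6+:1] = (word>>6) & 0x1 = 0
prio [7+:1] = (word>>7) & 0x1 = 1

5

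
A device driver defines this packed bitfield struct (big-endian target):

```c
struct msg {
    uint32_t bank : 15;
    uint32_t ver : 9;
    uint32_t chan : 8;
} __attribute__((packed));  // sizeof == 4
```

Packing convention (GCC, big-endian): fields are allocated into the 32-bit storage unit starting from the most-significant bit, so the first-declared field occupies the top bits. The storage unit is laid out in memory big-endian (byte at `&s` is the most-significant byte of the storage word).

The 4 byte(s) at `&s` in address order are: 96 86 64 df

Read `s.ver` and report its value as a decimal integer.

[0]=0x96 [1]=0x86 [2]=0x64 [3]=0xdf (big-endian) → word 0x968664df
bank:15 @ bit 17 → (0x968664df>>17)&0x7fff = 0x4b43
ver:9 @ bit 8 → (0x968664df>>8)&0x1ff = 0x64  ←
chan:8 @ bit 0 → (0x968664df>>0)&0xff = 0xdf

100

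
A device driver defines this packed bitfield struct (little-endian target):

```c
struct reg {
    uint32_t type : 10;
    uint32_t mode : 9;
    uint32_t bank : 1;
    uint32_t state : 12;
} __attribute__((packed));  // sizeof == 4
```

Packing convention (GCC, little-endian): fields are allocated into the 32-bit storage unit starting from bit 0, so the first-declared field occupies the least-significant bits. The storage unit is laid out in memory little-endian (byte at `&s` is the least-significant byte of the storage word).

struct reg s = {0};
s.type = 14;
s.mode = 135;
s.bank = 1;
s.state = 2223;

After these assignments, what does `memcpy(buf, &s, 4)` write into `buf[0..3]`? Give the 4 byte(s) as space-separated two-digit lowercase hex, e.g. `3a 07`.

0e 1c fa 8a

[0+:10] type=14 & 0x3ff = 0xe; word=0x0000000e
[10+:9] mode=135 & 0x1ff = 0x87; word=0x00021c0e
[19+:1] bank=1 & 0x1 = 0x1; word=0x000a1c0e
[20+:12] state=2223 & 0xfff = 0x8af; word=0x8afa1c0e
word = 0x8afa1c0e → little-endian bytes:
  [0]=0x0e  [1]=0x1c  [2]=0xfa  [3]=0x8a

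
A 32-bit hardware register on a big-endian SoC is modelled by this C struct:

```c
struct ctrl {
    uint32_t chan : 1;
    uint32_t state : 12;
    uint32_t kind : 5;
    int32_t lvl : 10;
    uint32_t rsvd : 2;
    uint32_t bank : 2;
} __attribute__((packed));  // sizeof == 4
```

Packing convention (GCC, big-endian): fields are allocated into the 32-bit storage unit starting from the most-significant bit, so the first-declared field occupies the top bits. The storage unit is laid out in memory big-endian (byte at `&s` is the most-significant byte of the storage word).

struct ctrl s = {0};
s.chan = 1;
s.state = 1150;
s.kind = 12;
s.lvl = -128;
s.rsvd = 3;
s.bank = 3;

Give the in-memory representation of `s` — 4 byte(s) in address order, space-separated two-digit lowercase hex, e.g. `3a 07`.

[31+:1] chan=1 & 0x1 = 0x1; word=0x80000000
[19+:12] state=1150 & 0xfff = 0x47e; word=0xa3f00000
[14+:5] kind=12 & 0x1f = 0xc; word=0xa3f30000
[4+:10] lvl=-128 & 0x3ff = 0x380; word=0xa3f33800
[2+:2] rsvd=3 & 0x3 = 0x3; word=0xa3f3380c
[0+:2] bank=3 & 0x3 = 0x3; word=0xa3f3380f
word = 0xa3f3380f → big-endian bytes:
  [0]=0xa3  [1]=0xf3  [2]=0x38  [3]=0x0f

a3 f3 38 0f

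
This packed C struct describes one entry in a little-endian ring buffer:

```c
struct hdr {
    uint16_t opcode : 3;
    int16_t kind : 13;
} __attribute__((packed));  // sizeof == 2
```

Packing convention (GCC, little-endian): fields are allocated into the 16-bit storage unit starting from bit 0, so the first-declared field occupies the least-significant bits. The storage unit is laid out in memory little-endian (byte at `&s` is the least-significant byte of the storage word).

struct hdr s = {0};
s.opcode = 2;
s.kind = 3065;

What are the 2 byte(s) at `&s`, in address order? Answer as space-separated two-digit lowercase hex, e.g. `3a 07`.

ca 5f

opcode:3 = 2 → 0x2 << 0 → word 0x0002
kind:13 = 3065 → 0xbf9 << 3 → word 0x5fca
word = 0x5fca → little-endian bytes:
  [0]=0xca  [1]=0x5f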